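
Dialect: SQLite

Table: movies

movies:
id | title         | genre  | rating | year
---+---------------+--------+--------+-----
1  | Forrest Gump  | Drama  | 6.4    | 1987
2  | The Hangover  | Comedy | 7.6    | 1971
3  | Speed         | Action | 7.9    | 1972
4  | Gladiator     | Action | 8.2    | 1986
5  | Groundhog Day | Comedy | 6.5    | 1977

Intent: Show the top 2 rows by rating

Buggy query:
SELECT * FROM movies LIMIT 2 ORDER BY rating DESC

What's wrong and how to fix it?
Bug: LIMIT must come after ORDER BY

Fix: Swap the clauses: ORDER BY first, then LIMIT

Corrected query:
SELECT * FROM movies ORDER BY rating DESC LIMIT 2

Result:
id | title     | genre  | rating | year
---+-----------+--------+--------+-----
4  | Gladiator | Action | 8.2    | 1986
3  | Speed     | Action | 7.9    | 1972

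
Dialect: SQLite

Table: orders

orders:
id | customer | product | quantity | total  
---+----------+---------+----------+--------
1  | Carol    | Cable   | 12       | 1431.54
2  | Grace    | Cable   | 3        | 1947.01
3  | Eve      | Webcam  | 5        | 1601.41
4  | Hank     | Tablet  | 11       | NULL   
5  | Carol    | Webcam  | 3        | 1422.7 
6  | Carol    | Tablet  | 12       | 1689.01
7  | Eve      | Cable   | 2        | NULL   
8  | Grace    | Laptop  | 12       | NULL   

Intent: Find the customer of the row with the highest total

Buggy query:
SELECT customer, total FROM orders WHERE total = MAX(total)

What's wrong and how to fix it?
Bug: WHERE is evaluated per row; an aggregate over the whole table isn't defined there

Fix: Use a subquery: WHERE total = (SELECT MAX(total) FROM orders)

Corrected query:
SELECT customer, total FROM orders WHERE total = (SELECT MAX(total) FROM orders)

Result:
customer | total  
---------+--------
Grace    | 1947.01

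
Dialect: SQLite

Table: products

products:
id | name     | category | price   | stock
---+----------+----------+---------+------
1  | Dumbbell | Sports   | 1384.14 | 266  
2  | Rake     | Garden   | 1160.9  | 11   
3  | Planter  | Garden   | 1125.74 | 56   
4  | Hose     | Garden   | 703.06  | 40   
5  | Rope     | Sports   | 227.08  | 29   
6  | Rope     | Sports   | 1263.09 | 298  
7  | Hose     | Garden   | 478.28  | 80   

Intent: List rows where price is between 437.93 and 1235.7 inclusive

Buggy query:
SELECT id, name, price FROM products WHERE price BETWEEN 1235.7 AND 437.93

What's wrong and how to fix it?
Bug: The bounds are reversed; BETWEEN a AND b requires a <= b to match anything

Fix: Write BETWEEN 437.93 AND 1235.7

Corrected query:
SELECT id, name, price FROM products WHERE price BETWEEN 437.93 AND 1235.7

Result:
id | name    | price  
---+---------+--------
2  | Rake    | 1160.9 
3  | Planter | 1125.74
4  | Hose    | 703.06 
7  | Hose    | 478.28 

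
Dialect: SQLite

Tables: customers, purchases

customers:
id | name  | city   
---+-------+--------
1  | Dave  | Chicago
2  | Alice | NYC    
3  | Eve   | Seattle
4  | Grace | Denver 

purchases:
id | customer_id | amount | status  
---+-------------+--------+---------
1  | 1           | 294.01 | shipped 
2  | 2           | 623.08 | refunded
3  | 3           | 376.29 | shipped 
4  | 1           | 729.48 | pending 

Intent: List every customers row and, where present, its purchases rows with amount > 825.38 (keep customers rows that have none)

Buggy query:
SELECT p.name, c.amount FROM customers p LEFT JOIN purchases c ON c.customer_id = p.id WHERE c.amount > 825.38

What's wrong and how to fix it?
Bug: A WHERE condition on the right-hand table after LEFT JOIN drops unmatched parents

Fix: Put 'c.amount > 825.38' in the JOIN's ON clause instead of WHERE

Corrected query:
SELECT p.name, c.amount FROM customers p LEFT JOIN purchases c ON c.customer_id = p.id AND c.amount > 825.38

Result:
name  | amount
------+-------
Dave  | NULL  
Alice | NULL  
Eve   | NULL  
Grace | NULL  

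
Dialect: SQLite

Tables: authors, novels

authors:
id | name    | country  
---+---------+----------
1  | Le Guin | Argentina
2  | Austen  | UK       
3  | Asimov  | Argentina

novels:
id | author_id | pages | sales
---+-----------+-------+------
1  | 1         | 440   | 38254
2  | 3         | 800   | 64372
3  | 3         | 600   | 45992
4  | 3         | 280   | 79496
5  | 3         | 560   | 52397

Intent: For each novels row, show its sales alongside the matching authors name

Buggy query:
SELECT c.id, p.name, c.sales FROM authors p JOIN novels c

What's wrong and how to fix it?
Bug: Missing join condition: each novels row is matched to all authors rows instead of just its own

Fix: Add ON c.author_id = p.id to the JOIN

Corrected query:
SELECT c.id, p.name, c.sales FROM authors p JOIN novels c ON c.author_id = p.id

Result:
id | name    | sales
---+---------+------
1  | Le Guin | 38254
2  | Asimov  | 64372
3  | Asimov  | 45992
4  | Asimov  | 79496
5  | Asimov  | 52397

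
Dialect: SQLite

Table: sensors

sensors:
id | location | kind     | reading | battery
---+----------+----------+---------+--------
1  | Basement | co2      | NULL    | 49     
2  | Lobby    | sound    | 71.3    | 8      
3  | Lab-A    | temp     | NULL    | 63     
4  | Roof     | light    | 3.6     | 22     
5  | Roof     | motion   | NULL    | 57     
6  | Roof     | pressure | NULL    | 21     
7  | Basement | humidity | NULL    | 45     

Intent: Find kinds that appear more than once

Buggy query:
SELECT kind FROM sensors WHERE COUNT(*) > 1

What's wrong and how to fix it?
Bug: WHERE can't reference COUNT(*); aggregates are computed after WHERE

Fix: Group first, then use HAVING for the count condition

Corrected query:
SELECT kind FROM sensors GROUP BY kind HAVING COUNT(*) > 1

Result:
(no rows)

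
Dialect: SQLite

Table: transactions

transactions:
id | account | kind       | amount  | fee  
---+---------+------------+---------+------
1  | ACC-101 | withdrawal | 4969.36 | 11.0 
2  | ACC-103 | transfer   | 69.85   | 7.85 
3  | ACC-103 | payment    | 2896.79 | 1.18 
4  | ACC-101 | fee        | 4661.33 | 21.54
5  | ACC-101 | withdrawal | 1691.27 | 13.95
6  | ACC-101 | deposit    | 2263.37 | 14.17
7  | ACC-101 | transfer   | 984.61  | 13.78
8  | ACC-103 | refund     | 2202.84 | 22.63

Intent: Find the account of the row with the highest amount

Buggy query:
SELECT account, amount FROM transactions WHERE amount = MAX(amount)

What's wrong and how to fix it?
Bug: WHERE is evaluated per row; an aggregate over the whole table isn't defined there

Fix: Use a subquery: WHERE amount = (SELECT MAX(amount) FROM transactions)

Corrected query:
SELECT account, amount FROM transactions WHERE amount = (SELECT MAX(amount) FROM transactions)

Result:
account | amount 
--------+--------
ACC-101 | 4969.36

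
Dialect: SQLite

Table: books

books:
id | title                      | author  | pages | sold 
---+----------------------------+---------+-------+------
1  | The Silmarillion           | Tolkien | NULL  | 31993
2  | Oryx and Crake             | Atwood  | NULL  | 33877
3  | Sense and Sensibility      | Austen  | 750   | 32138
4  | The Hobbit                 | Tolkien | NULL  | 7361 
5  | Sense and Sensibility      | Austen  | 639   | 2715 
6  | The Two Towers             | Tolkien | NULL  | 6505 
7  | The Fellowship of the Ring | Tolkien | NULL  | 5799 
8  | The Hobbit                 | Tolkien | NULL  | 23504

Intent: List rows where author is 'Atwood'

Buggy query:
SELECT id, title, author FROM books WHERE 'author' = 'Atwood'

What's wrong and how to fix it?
Bug: 'author' in single quotes is a string literal, not the column; the comparison is literal-vs-literal and never true

Fix: Remove the quotes around the column name (or use double quotes for an identifier)

Corrected query:
SELECT id, title, author FROM books WHERE author = 'Atwood'

Result:
id | title          | author
---+----------------+-------
2  | Oryx and Crake | Atwood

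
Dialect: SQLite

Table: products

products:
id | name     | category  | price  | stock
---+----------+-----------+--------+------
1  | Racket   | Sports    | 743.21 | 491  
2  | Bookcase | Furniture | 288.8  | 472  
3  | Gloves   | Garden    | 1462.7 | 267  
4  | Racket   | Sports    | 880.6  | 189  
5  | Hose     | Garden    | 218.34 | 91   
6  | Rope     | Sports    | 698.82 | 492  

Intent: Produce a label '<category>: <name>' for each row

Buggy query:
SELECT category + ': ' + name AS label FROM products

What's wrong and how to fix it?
Bug: SQLite uses || for string concatenation; + coerces text to numbers (yielding 0)

Fix: Replace + with || to concatenate text

Corrected query:
SELECT category || ': ' || name AS label FROM products

Result:
label              
-------------------
Sports: Racket     
Furniture: Bookcase
Garden: Gloves     
Sports: Racket     
Garden: Hose       
Sports: Rope       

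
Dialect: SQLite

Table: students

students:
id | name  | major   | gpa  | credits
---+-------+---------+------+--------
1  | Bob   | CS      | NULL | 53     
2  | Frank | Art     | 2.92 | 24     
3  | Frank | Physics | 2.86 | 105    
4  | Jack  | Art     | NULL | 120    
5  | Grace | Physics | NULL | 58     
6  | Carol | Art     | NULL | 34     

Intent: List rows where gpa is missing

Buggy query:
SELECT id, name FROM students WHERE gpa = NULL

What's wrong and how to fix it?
Bug: '= NULL' is always unknown in SQL three-valued logic, so no rows match

Fix: Use IS NULL to test for NULL

Corrected query:
SELECT id, name FROM students WHERE gpa IS NULL

Result:
id | name 
---+------
1  | Bob  
4  | Jack 
5  | Grace
6  | Carol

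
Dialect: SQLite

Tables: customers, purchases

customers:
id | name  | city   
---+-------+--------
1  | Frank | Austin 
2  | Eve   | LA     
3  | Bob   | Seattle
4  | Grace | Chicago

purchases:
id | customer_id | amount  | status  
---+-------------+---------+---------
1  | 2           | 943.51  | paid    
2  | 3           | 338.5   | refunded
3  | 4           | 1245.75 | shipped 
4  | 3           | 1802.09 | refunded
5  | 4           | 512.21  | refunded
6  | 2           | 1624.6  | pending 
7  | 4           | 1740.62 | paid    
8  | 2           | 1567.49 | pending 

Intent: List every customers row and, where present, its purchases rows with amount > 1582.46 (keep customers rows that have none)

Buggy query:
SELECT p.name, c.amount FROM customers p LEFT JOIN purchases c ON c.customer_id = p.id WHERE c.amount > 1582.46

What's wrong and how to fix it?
Bug: A WHERE condition on the right-hand table after LEFT JOIN drops unmatched parents

Fix: Move the right-table condition into the ON clause so unmatched parents are kept

Corrected query:
SELECT p.name, c.amount FROM customers p LEFT JOIN purchases c ON c.customer_id = p.id AND c.amount > 1582.46

Result:
name  | amount 
------+--------
Frank | NULL   
Eve   | 1624.6 
Bob   | 1802.09
Grace | 1740.62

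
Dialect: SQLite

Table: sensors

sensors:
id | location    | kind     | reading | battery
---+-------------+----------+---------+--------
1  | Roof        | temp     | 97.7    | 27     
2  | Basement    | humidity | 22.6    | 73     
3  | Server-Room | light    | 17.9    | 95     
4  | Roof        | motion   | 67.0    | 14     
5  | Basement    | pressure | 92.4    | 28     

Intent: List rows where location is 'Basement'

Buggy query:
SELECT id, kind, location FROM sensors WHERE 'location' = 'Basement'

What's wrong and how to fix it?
Bug: Single quotes denote string literals in SQL; the column name is being compared as a constant string

Fix: Reference the column as location without single quotes

Corrected query:
SELECT id, kind, location FROM sensors WHERE location = 'Basement'

Result:
id | kind     | location
---+----------+---------
2  | humidity | Basement
5  | pressure | Basement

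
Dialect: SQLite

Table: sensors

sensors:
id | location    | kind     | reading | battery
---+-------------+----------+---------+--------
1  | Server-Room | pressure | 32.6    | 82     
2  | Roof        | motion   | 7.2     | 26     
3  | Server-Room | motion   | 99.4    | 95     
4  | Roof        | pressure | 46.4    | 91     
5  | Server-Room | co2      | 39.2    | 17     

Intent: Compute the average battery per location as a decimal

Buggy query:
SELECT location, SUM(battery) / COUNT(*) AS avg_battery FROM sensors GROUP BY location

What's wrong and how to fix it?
Bug: Both operands are integers, so '/' performs integer division and truncates

Fix: Cast one side to REAL so the division keeps the fractional part

Corrected query:
SELECT location, SUM(battery) * 1.0 / COUNT(*) AS avg_battery FROM sensors GROUP BY location

Result:
location    | avg_battery
------------+------------
Roof        | 58.5       
Server-Room | 64.666667  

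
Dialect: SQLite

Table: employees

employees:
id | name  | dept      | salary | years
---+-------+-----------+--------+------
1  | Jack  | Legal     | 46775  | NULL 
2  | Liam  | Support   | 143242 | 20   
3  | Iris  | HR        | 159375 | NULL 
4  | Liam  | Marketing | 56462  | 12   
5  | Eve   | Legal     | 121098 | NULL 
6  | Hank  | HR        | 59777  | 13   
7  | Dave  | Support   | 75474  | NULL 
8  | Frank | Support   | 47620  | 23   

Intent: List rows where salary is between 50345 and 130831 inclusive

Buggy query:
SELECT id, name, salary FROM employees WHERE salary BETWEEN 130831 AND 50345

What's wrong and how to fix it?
Bug: The bounds are reversed; BETWEEN a AND b requires a <= b to match anything

Fix: Write BETWEEN 50345 AND 130831

Corrected query:
SELECT id, name, salary FROM employees WHERE salary BETWEEN 50345 AND 130831

Result:
id | name | salary
---+------+-------
4  | Liam | 56462 
5  | Eve  | 121098
6  | Hank | 59777 
7  | Dave | 75474 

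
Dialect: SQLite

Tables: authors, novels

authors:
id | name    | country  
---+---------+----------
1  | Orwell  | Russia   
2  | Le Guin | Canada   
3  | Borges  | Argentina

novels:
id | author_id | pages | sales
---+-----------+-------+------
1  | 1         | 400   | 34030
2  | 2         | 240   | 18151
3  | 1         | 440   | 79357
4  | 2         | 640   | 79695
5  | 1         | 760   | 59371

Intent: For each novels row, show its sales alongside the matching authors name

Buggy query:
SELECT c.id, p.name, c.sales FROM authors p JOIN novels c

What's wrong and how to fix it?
Bug: JOIN with no ON clause produces a cartesian product; every novels row pairs with every authors row

Fix: Specify the join condition linking the foreign key to the parent id

Corrected query:
SELECT c.id, p.name, c.sales FROM authors p JOIN novels c ON c.author_id = p.id

Result:
id | name    | sales
---+---------+------
1  | Orwell  | 34030
2  | Le Guin | 18151
3  | Orwell  | 79357
4  | Le Guin | 79695
5  | Orwell  | 59371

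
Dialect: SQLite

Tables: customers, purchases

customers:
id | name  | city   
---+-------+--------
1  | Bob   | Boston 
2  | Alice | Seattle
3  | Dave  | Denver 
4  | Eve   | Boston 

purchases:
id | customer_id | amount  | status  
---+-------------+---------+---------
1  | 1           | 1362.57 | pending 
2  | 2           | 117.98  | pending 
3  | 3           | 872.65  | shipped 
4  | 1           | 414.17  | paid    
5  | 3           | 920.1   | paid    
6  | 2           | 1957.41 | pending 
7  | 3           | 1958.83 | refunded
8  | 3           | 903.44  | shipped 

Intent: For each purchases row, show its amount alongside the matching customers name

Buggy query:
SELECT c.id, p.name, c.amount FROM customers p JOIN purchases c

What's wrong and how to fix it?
Bug: JOIN with no ON clause produces a cartesian product; every purchases row pairs with every customers row

Fix: Add ON c.customer_id = p.id to the JOIN

Corrected query:
SELECT c.id, p.name, c.amount FROM customers p JOIN purchases c ON c.customer_id = p.id

Result:
id | name  | amount 
---+-------+--------
1  | Bob   | 1362.57
2  | Alice | 117.98 
3  | Dave  | 872.65 
4  | Bob   | 414.17 
5  | Dave  | 920.1  
6  | Alice | 1957.41
7  | Dave  | 1958.83
8  | Dave  | 903.44 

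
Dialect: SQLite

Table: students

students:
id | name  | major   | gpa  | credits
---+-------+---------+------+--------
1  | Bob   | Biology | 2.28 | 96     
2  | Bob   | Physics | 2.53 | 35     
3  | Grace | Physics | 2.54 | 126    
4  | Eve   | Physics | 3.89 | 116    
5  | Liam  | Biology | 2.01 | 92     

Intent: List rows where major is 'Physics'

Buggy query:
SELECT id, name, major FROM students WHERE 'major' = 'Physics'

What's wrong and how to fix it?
Bug: 'major' in single quotes is a string literal, not the column; the comparison is literal-vs-literal and never true

Fix: Reference the column as major without single quotes

Corrected query:
SELECT id, name, major FROM students WHERE major = 'Physics'

Result:
id | name  | major  
---+-------+--------
2  | Bob   | Physics
3  | Grace | Physics
4  | Eve   | Physics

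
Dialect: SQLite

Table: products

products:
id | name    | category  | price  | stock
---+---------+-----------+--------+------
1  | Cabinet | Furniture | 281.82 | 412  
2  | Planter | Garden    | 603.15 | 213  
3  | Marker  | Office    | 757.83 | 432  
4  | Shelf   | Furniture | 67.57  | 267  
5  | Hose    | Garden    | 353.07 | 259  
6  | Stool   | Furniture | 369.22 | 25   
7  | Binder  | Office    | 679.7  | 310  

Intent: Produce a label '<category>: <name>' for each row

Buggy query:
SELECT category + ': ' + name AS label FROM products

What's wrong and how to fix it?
Bug: SQLite uses || for string concatenation; + coerces text to numbers (yielding 0)

Fix: Use the || operator for string concatenation

Corrected query:
SELECT category || ': ' || name AS label FROM products

Result:
label             
------------------
Furniture: Cabinet
Garden: Planter   
Office: Marker    
Furniture: Shelf  
Garden: Hose      
Furniture: Stool  
Office: Binder    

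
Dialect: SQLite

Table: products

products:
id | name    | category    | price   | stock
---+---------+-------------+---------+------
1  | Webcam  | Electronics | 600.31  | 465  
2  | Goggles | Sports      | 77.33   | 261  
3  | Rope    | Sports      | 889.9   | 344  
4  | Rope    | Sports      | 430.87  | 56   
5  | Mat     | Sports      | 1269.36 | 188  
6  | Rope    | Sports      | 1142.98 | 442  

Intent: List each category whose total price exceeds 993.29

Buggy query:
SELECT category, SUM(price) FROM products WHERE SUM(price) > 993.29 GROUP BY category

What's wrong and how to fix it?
Bug: Aggregate functions cannot appear in a WHERE clause

Fix: Use HAVING (which filters groups after aggregation) instead of WHERE

Corrected query:
SELECT category, SUM(price) FROM products GROUP BY category HAVING SUM(price) > 993.29

Result:
category | SUM(price)
---------+-----------
Sports   | 3810.44   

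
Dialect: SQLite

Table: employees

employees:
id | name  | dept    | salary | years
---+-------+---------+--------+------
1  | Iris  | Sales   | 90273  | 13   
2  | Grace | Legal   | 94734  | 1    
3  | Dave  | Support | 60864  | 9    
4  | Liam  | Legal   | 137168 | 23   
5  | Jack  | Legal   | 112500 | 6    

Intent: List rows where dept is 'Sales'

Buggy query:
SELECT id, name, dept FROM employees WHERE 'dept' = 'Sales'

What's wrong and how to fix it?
Bug: Single quotes denote string literals in SQL; the column name is being compared as a constant string

Fix: Reference the column as dept without single quotes

Corrected query:
SELECT id, name, dept FROM employees WHERE dept = 'Sales'

Result:
id | name | dept 
---+------+------
1  | Iris | Sales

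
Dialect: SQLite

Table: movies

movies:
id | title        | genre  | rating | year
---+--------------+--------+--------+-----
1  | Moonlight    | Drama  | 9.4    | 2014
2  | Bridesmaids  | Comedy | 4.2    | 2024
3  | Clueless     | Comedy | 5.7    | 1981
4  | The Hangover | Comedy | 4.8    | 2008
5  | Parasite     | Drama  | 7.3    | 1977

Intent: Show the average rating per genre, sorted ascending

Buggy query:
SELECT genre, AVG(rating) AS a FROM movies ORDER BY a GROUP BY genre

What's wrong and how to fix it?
Bug: ORDER BY appears before GROUP BY; SQL clause order requires GROUP BY first

Fix: Reorder: SELECT … FROM … GROUP BY … ORDER BY …

Corrected query:
SELECT genre, AVG(rating) AS a FROM movies GROUP BY genre ORDER BY a

Result:
genre  | a   
-------+-----
Comedy | 4.9 
Drama  | 8.35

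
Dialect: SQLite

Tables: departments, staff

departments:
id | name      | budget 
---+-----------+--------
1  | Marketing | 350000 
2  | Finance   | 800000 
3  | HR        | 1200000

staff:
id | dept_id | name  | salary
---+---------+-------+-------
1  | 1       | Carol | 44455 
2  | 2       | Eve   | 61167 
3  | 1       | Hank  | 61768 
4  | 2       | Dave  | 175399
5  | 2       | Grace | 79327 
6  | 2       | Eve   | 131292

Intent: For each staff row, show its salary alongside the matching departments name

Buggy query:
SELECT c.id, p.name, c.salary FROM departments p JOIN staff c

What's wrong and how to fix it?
Bug: JOIN with no ON clause produces a cartesian product; every staff row pairs with every departments row

Fix: Specify the join condition linking the foreign key to the parent id

Corrected query:
SELECT c.id, p.name, c.salary FROM departments p JOIN staff c ON c.dept_id = p.id

Result:
id | name      | salary
---+-----------+-------
1  | Marketing | 44455 
2  | Finance   | 61167 
3  | Marketing | 61768 
4  | Finance   | 175399
5  | Finance   | 79327 
6  | Finance   | 131292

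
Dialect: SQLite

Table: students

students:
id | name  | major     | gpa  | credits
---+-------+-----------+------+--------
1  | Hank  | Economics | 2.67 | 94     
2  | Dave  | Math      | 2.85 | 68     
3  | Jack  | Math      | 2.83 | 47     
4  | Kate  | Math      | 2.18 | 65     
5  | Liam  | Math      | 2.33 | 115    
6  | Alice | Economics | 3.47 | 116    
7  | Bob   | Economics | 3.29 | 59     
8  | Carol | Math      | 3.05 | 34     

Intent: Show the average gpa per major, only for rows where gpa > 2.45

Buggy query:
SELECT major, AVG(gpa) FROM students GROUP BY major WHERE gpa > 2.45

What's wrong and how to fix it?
Bug: WHERE cannot follow GROUP BY

Fix: Place WHERE between FROM and GROUP BY

Corrected query:
SELECT major, AVG(gpa) FROM students WHERE gpa > 2.45 GROUP BY major

Result:
major     | AVG(gpa)
----------+---------
Economics | 3.143333
Math      | 2.91    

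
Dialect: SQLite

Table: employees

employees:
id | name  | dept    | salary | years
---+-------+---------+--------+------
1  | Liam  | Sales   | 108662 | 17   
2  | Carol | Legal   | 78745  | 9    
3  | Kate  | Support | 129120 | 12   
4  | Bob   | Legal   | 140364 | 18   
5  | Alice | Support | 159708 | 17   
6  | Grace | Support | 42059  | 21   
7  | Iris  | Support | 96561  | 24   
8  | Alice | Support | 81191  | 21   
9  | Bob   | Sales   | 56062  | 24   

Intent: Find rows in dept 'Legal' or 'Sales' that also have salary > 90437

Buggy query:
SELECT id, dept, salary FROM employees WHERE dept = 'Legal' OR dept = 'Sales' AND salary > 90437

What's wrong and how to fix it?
Bug: Without parentheses, AND is evaluated before OR, so the salary filter only applies to the 'Sales' branch

Fix: Group the OR with parentheses (or use IN), then AND the threshold

Corrected query:
SELECT id, dept, salary FROM employees WHERE (dept = 'Legal' OR dept = 'Sales') AND salary > 90437

Result:
id | dept  | salary
---+-------+-------
1  | Sales | 108662
4  | Legal | 140364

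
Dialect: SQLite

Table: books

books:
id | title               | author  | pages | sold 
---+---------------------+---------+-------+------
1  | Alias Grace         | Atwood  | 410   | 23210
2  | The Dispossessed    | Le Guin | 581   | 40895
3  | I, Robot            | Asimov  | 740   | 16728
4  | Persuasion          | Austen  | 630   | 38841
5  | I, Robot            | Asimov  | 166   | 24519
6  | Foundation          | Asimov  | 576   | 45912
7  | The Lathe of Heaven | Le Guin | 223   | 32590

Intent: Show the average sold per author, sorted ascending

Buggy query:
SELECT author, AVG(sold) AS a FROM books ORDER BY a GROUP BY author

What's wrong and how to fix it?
Bug: ORDER BY appears before GROUP BY; SQL clause order requires GROUP BY first

Fix: Reorder: SELECT … FROM … GROUP BY … ORDER BY …

Corrected query:
SELECT author, AVG(sold) AS a FROM books GROUP BY author ORDER BY a

Result:
author  | a      
--------+--------
Atwood  | 23210  
Asimov  | 29053  
Le Guin | 36742.5
Austen  | 38841  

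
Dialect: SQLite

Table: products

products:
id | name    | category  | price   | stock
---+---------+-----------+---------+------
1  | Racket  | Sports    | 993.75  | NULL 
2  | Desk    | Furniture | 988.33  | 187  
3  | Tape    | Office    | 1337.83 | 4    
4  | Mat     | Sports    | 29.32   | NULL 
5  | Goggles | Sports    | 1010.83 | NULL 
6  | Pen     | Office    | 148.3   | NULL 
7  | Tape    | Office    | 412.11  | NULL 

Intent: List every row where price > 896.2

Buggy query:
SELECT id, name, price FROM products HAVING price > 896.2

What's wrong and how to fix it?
Bug: This is a non-aggregate query (no GROUP BY, no aggregates), so in SQLite the HAVING clause is invalid here; a row-level condition belongs in WHERE

Fix: Use WHERE for row-level filtering

Corrected query:
SELECT id, name, price FROM products WHERE price > 896.2

Result:
id | name    | price  
---+---------+--------
1  | Racket  | 993.75 
2  | Desk    | 988.33 
3  | Tape    | 1337.83
5  | Goggles | 1010.83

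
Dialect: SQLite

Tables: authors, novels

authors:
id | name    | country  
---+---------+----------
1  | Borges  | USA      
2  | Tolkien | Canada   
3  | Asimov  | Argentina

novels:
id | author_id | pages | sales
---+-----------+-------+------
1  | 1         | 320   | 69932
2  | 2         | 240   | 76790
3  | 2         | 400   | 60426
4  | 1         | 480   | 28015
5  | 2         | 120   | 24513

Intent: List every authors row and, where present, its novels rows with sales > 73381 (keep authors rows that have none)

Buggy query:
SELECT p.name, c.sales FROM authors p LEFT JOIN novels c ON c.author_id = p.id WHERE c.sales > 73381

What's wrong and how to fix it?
Bug: Filtering c.sales in WHERE discards the NULL rows produced by LEFT JOIN, turning it into an inner join

Fix: Put 'c.sales > 73381' in the JOIN's ON clause instead of WHERE

Corrected query:
SELECT p.name, c.sales FROM authors p LEFT JOIN novels c ON c.author_id = p.id AND c.sales > 73381

Result:
name    | sales
--------+------
Borges  | NULL 
Tolkien | 76790
Asimov  | NULL 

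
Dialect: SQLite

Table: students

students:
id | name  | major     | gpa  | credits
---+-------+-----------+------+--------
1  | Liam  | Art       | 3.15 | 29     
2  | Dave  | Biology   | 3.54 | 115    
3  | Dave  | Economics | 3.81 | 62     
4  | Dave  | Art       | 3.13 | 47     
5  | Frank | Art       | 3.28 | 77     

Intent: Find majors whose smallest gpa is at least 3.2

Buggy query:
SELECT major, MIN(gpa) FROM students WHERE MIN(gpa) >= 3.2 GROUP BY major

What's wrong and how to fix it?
Bug: Aggregates like MIN are computed per group after WHERE runs

Fix: Use HAVING for the per-group MIN condition

Corrected query:
SELECT major, MIN(gpa) FROM students GROUP BY major HAVING MIN(gpa) >= 3.2

Result:
major     | MIN(gpa)
----------+---------
Biology   | 3.54    
Economics | 3.81    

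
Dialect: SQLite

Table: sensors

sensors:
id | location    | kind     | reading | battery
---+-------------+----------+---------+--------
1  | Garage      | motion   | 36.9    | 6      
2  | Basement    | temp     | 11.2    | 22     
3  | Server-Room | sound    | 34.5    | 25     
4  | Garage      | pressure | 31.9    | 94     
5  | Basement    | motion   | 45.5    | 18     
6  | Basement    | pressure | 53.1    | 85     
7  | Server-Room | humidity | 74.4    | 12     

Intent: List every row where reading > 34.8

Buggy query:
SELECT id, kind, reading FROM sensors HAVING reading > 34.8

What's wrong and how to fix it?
Bug: HAVING filters the output of aggregation, but this query has no GROUP BY and no aggregate functions, so SQLite rejects it (HAVING clause on a non-aggregate query); the condition here is per row

Fix: Use WHERE for row-level filtering

Corrected query:
SELECT id, kind, reading FROM sensors WHERE reading > 34.8

Result:
id | kind     | reading
---+----------+--------
1  | motion   | 36.9   
5  | motion   | 45.5   
6  | pressure | 53.1   
7  | humidity | 74.4   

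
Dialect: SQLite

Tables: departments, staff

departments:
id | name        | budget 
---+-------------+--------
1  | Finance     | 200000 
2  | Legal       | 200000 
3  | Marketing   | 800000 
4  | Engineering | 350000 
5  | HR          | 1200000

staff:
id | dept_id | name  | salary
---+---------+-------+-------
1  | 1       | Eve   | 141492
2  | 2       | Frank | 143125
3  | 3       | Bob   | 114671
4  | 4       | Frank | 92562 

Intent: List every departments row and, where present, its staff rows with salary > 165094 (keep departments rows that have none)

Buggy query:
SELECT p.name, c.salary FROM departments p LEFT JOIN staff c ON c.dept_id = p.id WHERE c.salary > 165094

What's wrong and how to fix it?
Bug: Filtering c.salary in WHERE discards the NULL rows produced by LEFT JOIN, turning it into an inner join

Fix: Move the right-table condition into the ON clause so unmatched parents are kept

Corrected query:
SELECT p.name, c.salary FROM departments p LEFT JOIN staff c ON c.dept_id = p.id AND c.salary > 165094

Result:
name        | salary
------------+-------
Finance     | NULL  
Legal       | NULL  
Marketing   | NULL  
Engineering | NULL  
HR          | NULL  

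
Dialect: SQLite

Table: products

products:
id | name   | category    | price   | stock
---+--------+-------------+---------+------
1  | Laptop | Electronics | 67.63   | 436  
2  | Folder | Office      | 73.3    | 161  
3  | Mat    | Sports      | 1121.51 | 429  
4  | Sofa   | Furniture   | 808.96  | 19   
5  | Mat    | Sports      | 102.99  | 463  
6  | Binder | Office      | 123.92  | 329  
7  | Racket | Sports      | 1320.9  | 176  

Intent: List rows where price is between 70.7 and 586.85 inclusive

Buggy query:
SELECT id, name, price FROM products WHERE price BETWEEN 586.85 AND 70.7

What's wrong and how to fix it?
Bug: The bounds are reversed; BETWEEN a AND b requires a <= b to match anything

Fix: Swap the bounds so the smaller value comes first

Corrected query:
SELECT id, name, price FROM products WHERE price BETWEEN 70.7 AND 586.85

Result:
id | name   | price 
---+--------+-------
2  | Folder | 73.3  
5  | Mat    | 102.99
6  | Binder | 123.92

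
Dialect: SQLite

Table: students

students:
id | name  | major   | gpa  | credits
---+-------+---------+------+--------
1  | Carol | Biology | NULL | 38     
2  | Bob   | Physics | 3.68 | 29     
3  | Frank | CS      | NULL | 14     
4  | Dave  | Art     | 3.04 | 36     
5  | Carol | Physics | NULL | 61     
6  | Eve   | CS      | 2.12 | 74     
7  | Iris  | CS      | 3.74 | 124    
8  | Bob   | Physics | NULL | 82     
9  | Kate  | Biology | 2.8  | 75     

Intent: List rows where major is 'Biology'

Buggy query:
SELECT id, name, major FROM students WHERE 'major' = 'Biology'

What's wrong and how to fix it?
Bug: Single quotes denote string literals in SQL; the column name is being compared as a constant string

Fix: Remove the quotes around the column name (or use double quotes for an identifier)

Corrected query:
SELECT id, name, major FROM students WHERE major = 'Biology'

Result:
id | name  | major  
---+-------+--------
1  | Carol | Biology
9  | Kate  | Biology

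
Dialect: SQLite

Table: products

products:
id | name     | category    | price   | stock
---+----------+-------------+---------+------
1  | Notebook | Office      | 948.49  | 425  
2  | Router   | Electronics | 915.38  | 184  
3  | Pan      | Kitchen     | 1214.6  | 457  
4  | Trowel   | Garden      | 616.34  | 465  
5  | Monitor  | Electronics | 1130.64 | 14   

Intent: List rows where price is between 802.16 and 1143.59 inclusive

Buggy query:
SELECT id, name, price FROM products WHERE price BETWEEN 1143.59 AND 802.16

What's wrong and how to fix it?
Bug: The bounds are reversed; BETWEEN a AND b requires a <= b to match anything

Fix: Write BETWEEN 802.16 AND 1143.59

Corrected query:
SELECT id, name, price FROM products WHERE price BETWEEN 802.16 AND 1143.59

Result:
id | name     | price  
---+----------+--------
1  | Notebook | 948.49 
2  | Router   | 915.38 
5  | Monitor  | 1130.64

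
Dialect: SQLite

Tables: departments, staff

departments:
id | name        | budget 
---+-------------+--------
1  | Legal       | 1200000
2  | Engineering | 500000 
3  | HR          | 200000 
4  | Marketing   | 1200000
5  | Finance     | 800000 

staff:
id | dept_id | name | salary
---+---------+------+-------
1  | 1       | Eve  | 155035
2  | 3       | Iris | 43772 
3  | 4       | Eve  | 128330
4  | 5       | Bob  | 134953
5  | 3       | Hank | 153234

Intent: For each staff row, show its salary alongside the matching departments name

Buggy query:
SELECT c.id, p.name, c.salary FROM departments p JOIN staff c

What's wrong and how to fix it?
Bug: Missing join condition: each staff row is matched to all departments rows instead of just its own

Fix: Specify the join condition linking the foreign key to the parent id

Corrected query:
SELECT c.id, p.name, c.salary FROM departments p JOIN staff c ON c.dept_id = p.id

Result:
id | name      | salary
---+-----------+-------
1  | Legal     | 155035
2  | HR        | 43772 
3  | Marketing | 128330
4  | Finance   | 134953
5  | HR        | 153234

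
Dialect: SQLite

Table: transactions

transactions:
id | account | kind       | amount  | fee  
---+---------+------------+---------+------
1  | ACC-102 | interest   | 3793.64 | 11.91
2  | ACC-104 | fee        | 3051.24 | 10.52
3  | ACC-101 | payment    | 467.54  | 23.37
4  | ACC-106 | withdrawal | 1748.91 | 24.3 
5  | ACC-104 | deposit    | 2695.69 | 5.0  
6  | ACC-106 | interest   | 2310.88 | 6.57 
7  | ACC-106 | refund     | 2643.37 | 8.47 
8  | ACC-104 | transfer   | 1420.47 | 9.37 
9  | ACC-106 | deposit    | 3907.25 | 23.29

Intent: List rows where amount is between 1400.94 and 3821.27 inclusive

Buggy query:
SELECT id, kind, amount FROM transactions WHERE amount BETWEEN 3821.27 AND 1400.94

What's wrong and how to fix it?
Bug: BETWEEN expects the lower bound first; with 3821.27 AND 1400.94 the range is empty

Fix: Swap the bounds so the smaller value comes first

Corrected query:
SELECT id, kind, amount FROM transactions WHERE amount BETWEEN 1400.94 AND 3821.27

Result:
id | kind       | amount 
---+------------+--------
1  | interest   | 3793.64
2  | fee        | 3051.24
4  | withdrawal | 1748.91
5  | deposit    | 2695.69
6  | interest   | 2310.88
7  | refund     | 2643.37
8  | transfer   | 1420.47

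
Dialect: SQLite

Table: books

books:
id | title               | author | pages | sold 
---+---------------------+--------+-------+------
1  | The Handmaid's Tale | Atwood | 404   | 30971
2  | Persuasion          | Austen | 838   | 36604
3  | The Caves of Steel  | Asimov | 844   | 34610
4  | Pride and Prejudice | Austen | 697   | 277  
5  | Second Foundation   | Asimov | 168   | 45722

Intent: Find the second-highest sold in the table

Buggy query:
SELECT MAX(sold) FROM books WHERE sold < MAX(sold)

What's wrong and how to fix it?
Bug: MAX(sold) on the right of the comparison is an aggregate-in-WHERE error

Fix: Put the inner MAX in a scalar subquery

Corrected query:
SELECT MAX(sold) FROM books WHERE sold < (SELECT MAX(sold) FROM books)

Result:
MAX(sold)
---------
36604    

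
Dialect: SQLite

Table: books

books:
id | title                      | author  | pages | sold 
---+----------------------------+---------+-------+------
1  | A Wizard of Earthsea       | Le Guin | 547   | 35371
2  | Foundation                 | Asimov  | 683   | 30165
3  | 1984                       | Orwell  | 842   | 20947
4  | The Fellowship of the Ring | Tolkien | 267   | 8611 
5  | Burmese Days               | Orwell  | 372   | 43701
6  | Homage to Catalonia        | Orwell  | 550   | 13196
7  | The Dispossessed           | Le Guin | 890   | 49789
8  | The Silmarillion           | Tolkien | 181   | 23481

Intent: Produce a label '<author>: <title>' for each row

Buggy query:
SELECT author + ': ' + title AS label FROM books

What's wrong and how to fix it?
Bug: SQLite uses || for string concatenation; + coerces text to numbers (yielding 0)

Fix: Replace + with || to concatenate text

Corrected query:
SELECT author || ': ' || title AS label FROM books

Result:
label                              
-----------------------------------
Le Guin: A Wizard of Earthsea      
Asimov: Foundation                 
Orwell: 1984                       
Tolkien: The Fellowship of the Ring
Orwell: Burmese Days               
Orwell: Homage to Catalonia        
Le Guin: The Dispossessed          
Tolkien: The Silmarillion          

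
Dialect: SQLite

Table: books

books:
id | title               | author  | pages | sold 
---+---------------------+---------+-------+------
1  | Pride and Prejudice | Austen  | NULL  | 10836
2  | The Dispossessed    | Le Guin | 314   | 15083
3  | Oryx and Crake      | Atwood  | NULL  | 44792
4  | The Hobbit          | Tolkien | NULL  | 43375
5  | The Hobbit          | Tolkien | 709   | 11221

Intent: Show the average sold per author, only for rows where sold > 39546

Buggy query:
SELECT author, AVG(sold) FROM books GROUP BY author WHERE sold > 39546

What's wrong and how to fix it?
Bug: WHERE cannot follow GROUP BY

Fix: Place WHERE between FROM and GROUP BY

Corrected query:
SELECT author, AVG(sold) FROM books WHERE sold > 39546 GROUP BY author

Result:
author  | AVG(sold)
--------+----------
Atwood  | 44792    
Tolkien | 43375    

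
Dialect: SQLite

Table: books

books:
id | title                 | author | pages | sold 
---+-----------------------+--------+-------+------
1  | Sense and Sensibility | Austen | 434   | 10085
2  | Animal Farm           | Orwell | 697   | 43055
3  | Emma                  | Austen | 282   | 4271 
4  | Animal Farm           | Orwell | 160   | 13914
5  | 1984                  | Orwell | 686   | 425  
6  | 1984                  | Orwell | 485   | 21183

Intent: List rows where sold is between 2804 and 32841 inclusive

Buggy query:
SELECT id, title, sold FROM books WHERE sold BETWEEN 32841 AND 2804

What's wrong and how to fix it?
Bug: BETWEEN expects the lower bound first; with 32841 AND 2804 the range is empty

Fix: Write BETWEEN 2804 AND 32841

Corrected query:
SELECT id, title, sold FROM books WHERE sold BETWEEN 2804 AND 32841

Result:
id | title                 | sold 
---+-----------------------+------
1  | Sense and Sensibility | 10085
3  | Emma                  | 4271 
4  | Animal Farm           | 13914
6  | 1984                  | 21183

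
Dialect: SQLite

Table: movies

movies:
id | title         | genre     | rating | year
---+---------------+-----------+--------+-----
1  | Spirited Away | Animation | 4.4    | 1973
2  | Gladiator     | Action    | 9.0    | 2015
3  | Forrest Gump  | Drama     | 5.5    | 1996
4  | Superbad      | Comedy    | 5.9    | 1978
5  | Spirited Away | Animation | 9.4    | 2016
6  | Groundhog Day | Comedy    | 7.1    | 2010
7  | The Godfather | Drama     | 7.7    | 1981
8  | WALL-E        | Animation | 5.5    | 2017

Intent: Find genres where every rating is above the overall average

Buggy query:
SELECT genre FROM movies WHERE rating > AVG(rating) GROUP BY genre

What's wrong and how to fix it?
Bug: AVG() is an aggregate; it can't sit directly in WHERE

Fix: Compute the overall average in a scalar subquery and compare each group's MIN against it in HAVING

Corrected query:
SELECT genre FROM movies GROUP BY genre HAVING MIN(rating) > (SELECT AVG(rating) FROM movies)

Result:
genre 
------
Action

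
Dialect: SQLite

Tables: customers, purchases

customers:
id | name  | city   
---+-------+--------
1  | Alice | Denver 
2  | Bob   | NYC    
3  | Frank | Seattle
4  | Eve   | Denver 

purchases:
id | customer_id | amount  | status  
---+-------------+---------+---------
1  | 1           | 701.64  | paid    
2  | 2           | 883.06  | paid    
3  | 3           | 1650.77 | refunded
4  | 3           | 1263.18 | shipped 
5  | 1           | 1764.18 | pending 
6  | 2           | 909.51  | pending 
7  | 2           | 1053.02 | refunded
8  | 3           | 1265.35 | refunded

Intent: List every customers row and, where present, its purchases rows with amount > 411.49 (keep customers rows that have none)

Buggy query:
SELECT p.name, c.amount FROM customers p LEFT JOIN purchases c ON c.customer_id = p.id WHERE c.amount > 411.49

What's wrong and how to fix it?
Bug: A WHERE condition on the right-hand table after LEFT JOIN drops unmatched parents

Fix: Put 'c.amount > 411.49' in the JOIN's ON clause instead of WHERE

Corrected query:
SELECT p.name, c.amount FROM customers p LEFT JOIN purchases c ON c.customer_id = p.id AND c.amount > 411.49

Result:
name  | amount 
------+--------
Alice | 701.64 
Alice | 1764.18
Bob   | 883.06 
Bob   | 909.51 
Bob   | 1053.02
Frank | 1263.18
Frank | 1265.35
Frank | 1650.77
Eve   | NULL   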